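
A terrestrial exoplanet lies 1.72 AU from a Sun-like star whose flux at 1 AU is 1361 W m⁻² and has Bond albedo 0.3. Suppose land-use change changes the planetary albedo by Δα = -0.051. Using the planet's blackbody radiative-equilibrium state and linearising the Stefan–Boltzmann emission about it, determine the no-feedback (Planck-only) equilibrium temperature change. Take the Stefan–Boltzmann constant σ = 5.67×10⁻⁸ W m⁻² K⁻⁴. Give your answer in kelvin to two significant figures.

Flux at the orbit: S = 1361/(1.72)² = 460.0 W m⁻².
Unperturbed T_e = [460.0·(1−0.3)/(4σ)]^¼ = 194.1 K.
ΔF = −(S/4)Δα = −(460.0/4)×(-0.051) = 5.866 W m⁻².
Linearising σT⁴ gives d(σT⁴)/dT = 4σT_e³ = 1.659 W m⁻² per K.
ΔT₀ = ΔF/λ_P = 5.866/1.659 = 3.54 K.

3.5 kelvin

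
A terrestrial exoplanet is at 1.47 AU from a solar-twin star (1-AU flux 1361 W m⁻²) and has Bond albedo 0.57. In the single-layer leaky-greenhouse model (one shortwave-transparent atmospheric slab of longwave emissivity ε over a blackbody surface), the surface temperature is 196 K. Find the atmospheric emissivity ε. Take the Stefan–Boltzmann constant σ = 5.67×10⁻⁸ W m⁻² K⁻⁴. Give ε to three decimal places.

Flux at the orbit: S = 1361/(1.47)² = 629.8 W m⁻².
First, T_e = [629.8·(1−0.57)/(4σ)]^(1/4) = 185.9 K.
Inverting T_s⁴ = 2T_e⁴/(2−ε): (T_e/T_s)⁴ = 0.8091, so ε = 2(1 − 0.8091) = 0.3817.

0.382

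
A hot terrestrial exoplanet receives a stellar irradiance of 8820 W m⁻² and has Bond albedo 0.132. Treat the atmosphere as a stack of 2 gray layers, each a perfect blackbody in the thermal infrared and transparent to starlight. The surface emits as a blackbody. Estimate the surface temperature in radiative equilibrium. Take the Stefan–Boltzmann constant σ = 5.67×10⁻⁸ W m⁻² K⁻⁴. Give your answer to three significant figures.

The effective emission temperature is T_e = [S(1−α)/(4σ)]^¼ = 428.6 K.
With N = 2 opaque layers, T_s = (N+1)^(1/4)·T_e = 3^(1/4)·428.6 = 564.1 K.

564 K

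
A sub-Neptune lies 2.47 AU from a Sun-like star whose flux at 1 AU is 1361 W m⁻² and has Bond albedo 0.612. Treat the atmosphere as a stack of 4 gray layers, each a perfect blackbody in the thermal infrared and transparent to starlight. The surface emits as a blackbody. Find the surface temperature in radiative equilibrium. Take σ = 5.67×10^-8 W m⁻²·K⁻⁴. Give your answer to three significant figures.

Irradiance scales as 1/d², so S = 1361 W m⁻² × (1/2.47)² = 223.1 W m⁻².
Top-of-atmosphere balance: σT_e⁴ = S(1−α)/4 = 21.64 W m⁻² → T_e = 139.8 K.
For an N-layer opaque stack, T_s⁴ = (N+1)T_e⁴, hence T_s = (5)^(1/4)×139.8 K = 209.0 K.

209 K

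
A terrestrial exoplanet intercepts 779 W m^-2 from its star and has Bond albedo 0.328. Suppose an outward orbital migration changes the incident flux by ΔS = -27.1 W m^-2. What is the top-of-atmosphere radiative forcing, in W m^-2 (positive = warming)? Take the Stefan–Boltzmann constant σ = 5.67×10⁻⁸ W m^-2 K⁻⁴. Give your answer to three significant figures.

-4.55 W m^-2

ΔF = Δ[S(1−α)]/4 = (1−0.328)·-27.1/4 = -4.553 W m^-2.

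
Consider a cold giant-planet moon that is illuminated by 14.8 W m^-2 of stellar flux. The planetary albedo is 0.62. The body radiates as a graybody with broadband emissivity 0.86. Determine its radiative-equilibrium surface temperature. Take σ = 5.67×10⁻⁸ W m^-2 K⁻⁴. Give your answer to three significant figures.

73.3 kelvin

The planet absorbs (1−α)S over its disc πR² and re-emits over 4πR², so the mean absorbed flux is (1−0.62)·14.80/4 = 1.406 W m^-2.
Radiative balance εσT⁴ = 1.406 gives T = [1.406/(0.86·σ)]^(1/4) = 73.28 K.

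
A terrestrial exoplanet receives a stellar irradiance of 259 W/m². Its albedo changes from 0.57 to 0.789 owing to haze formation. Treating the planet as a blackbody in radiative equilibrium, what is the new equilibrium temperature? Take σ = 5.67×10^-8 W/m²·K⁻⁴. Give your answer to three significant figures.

125 K

T₂ = [S(1−α₂)/(4σ)]^(1/4) = [259.0·0.211/(4σ)]^(1/4) = 124.6 K.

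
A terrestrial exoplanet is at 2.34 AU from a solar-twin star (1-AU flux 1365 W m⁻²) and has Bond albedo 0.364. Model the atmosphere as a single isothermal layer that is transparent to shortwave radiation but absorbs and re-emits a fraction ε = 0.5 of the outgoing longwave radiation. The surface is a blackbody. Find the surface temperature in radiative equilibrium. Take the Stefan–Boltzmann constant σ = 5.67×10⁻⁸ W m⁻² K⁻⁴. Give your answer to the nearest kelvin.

175 K

By the inverse-square law, S = 1365/2.34² = 249.3 W m⁻².
At the top of the atmosphere, σT_e⁴ = S(1−α)/4 = 39.64 W m⁻², giving T_e = 162.6 K.
For a single slab of emissivity ε, T_s⁴ = 2T_e⁴/(2−ε); thus T_s = 162.6·(1.333)^(1/4) = 174.7 K.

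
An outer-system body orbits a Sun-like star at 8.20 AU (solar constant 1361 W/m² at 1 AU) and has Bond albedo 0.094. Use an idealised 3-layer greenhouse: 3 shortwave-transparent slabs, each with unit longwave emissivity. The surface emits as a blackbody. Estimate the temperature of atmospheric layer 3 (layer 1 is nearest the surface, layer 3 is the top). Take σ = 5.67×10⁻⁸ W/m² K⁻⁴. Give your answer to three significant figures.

By the inverse-square law, S = 1361/8.20² = 20.24 W/m².
The effective emission temperature is T_e = [S(1−α)/(4σ)]^¼ = 94.83 K.
The net upward flux σT_e⁴ is constant between every pair of levels, so T_k⁴ = (N+1−k)T_e⁴.
With k = 3: T_3 = (3+1−3)^¼·94.83 K = 94.83 K.

94.8 K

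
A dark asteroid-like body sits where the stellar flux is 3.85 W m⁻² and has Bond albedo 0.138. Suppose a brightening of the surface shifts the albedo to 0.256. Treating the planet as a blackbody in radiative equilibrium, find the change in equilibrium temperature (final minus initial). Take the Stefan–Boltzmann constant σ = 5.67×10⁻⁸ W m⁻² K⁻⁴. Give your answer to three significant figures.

Before: T₁ = [3.850·0.862/(4σ)]^(1/4) = 61.85 K.
With α = 0.256, T₂ = 59.61 K.
ΔT = T₂ − T₁ = -2.235 K.

-2.23 K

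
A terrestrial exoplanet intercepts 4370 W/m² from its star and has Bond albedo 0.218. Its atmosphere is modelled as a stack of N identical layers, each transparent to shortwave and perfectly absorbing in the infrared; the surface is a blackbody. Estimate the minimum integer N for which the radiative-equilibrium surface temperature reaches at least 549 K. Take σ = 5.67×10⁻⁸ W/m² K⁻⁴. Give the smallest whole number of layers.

Top-of-atmosphere balance: σT_e⁴ = S(1−α)/4 = 854.3 W/m² → T_e = 350.4 K.
Need (N+1)T_e⁴ ≥ T_s⁴, i.e. N+1 ≥ (549/350.4)⁴ = 6.029.
Rounding up, N = 6.

6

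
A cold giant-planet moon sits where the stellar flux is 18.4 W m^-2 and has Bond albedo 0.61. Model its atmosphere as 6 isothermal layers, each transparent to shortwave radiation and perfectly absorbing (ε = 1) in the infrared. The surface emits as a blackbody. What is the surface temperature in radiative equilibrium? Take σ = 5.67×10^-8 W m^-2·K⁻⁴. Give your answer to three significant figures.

122 kelvin

OLR = S(1−α)/4 = 1.794 W m^-2; the top layer radiates at T_e = 75.00 K.
With N = 6 opaque layers, T_s = (N+1)^(1/4)·T_e = 7^(1/4)·75.00 = 122.0 K.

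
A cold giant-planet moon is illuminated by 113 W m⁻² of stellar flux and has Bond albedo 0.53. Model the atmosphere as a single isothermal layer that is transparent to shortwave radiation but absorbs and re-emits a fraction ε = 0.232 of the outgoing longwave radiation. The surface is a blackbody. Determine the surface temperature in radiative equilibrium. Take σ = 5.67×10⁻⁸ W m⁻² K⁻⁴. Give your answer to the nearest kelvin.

Effective emission temperature (TOA balance): σT_e⁴ = S(1−α)/4 = 13.28 W m⁻² → T_e = 123.7 K.
For a single slab of emissivity ε, T_s⁴ = 2T_e⁴/(2−ε); thus T_s = 123.7·(1.131)^(1/4) = 127.6 K.

128 K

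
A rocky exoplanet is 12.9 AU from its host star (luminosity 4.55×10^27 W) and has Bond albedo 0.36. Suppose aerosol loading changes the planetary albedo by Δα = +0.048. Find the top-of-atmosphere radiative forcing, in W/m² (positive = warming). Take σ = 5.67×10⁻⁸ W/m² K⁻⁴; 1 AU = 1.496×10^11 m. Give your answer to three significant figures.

-1.17 W/m²

Orbital distance: d = 12.9 AU = 1.930×10^12 m.
S = L/(4πd²) = 97.22 W/m².
TOA radiative forcing: ΔF = −S·Δα/4 = −97.22·(+0.048)/4 = -1.167 W/m².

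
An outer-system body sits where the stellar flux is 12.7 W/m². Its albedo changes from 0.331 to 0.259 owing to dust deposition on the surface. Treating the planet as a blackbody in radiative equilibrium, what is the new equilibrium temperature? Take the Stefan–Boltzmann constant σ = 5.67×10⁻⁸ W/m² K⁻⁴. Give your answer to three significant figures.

With the new albedo, S(1−α₂)/4 = 2.353 W/m², so T₂ = 80.26 K.

80.3 K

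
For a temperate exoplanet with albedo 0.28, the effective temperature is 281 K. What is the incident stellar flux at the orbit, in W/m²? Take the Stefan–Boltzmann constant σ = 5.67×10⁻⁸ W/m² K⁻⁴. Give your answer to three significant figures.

1960 W/m²

Invert the energy balance for S: S = 4σT⁴/(1−α).
σT⁴ = 5.67×10⁻⁸·(281)⁴ = 353.5 W/m².
So S = 4×353.5/(1−0.28) = 1964 W/m².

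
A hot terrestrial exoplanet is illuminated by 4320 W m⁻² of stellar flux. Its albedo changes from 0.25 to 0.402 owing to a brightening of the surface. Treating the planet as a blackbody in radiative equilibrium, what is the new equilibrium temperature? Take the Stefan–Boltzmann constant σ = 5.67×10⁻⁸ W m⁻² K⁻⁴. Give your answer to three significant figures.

327 kelvin

T₂ = [S(1−α₂)/(4σ)]^(1/4) = [4320·0.598/(4σ)]^(1/4) = 326.7 K.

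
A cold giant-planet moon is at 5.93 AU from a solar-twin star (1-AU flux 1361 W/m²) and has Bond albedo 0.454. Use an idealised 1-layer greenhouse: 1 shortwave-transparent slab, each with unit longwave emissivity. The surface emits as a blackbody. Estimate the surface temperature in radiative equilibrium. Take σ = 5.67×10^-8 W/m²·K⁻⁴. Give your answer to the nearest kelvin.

Irradiance scales as 1/d², so S = 1361 W/m² × (1/5.93)² = 38.70 W/m².
Top-of-atmosphere balance: σT_e⁴ = S(1−α)/4 = 5.283 W/m² → T_e = 98.25 K.
Layer-by-layer balance gives σT_s⁴ = (N+1)σT_e⁴, so T_s = 2^¼·98.25 = 116.8 K.

117 kelvin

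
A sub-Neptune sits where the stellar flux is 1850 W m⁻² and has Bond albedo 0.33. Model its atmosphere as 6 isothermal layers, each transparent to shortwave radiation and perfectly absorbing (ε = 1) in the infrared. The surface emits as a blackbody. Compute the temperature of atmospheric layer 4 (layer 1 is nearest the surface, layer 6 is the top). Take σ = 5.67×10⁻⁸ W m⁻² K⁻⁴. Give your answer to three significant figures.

358 K

OLR = S(1−α)/4 = 309.9 W m⁻²; the top layer radiates at T_e = 271.9 K.
In the N-layer model, layer k (counted from the surface) has T_k = (N+1−k)^(1/4)·T_e.
With k = 4: T_4 = (6+1−4)^¼·271.9 K = 357.8 K.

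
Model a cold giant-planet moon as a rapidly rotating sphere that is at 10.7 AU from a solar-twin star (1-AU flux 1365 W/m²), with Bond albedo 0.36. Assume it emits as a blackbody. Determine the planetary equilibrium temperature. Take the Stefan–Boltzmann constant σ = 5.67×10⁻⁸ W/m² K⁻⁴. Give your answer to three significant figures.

76.2 kelvin

Flux at the orbit: S = 1365/(10.7)² = 11.92 W/m².
The planet absorbs (1−α)S over its disc πR² and re-emits over 4πR², so the mean absorbed flux is (1−0.36)·11.92/4 = 1.908 W/m².
In equilibrium σT⁴ equals this, so T = 76.16 K.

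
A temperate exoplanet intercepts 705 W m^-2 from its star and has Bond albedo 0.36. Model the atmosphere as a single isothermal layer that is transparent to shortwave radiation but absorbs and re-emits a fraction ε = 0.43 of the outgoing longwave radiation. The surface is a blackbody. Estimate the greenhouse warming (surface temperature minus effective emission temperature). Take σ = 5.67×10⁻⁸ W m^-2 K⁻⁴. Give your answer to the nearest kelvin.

13 K

Effective emission temperature (TOA balance): σT_e⁴ = S(1−α)/4 = 112.8 W m^-2 → T_e = 211.2 K.
Surface balance with a leaky layer gives σT_s⁴ = σT_e⁴·2/(2−ε), so T_s = T_e·[2/(2−0.43)]^(1/4) = 224.4 K.
T_s − T_e = 224.4 − 211.2 = 13.18 K.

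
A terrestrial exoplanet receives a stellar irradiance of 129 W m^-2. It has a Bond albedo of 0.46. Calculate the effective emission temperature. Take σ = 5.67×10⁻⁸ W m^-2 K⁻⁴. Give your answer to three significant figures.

132 kelvin

The planet absorbs (1−α)S over its disc πR² and re-emits over 4πR², so the mean absorbed flux is (1−0.46)·129.0/4 = 17.42 W m^-2.
Set σT⁴ = 17.42 → T = (17.42/σ)^(1/4) = 132.4 K.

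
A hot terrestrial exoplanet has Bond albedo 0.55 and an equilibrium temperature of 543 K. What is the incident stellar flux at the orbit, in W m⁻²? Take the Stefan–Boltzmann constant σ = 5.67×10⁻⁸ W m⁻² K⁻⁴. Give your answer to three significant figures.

Invert the energy balance for S: S = 4σT⁴/(1−α).
The emitted flux is σT⁴ = 4929 W m⁻².
S = 4·4929/0.45 = 43820 W m⁻².

43800 W m⁻²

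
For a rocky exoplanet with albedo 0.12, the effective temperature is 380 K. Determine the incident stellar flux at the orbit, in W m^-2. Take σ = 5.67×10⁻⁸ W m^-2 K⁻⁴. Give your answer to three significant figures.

Invert the energy balance for S: S = 4σT⁴/(1−α).
σT⁴ = 5.67×10⁻⁸·(380)⁴ = 1182 W m^-2.
So S = 4×1182/(1−0.12) = 5374 W m^-2.

5370 W m^-2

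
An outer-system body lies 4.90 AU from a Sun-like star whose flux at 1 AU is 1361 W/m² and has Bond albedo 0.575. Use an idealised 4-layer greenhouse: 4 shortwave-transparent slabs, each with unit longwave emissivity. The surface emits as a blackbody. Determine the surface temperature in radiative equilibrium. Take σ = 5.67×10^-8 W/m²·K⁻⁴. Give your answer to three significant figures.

152 K

By the inverse-square law, S = 1361/4.90² = 56.68 W/m².
OLR = S(1−α)/4 = 6.023 W/m²; the top layer radiates at T_e = 101.5 K.
With N = 4 opaque layers, T_s = (N+1)^(1/4)·T_e = 5^(1/4)·101.5 = 151.8 K.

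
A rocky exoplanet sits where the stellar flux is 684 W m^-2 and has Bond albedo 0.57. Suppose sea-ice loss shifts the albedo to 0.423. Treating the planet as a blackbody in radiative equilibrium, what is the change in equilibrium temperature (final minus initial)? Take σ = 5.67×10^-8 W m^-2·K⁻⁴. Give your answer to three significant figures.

14.5 K

Initial: T₁ = [S(1−0.57)/(4σ)]^(1/4) = 189.8 K.
After:  T₂ = [684.0·0.577/(4σ)]^(1/4) = 204.2 K.
Change: 204.2 − 189.8 = 14.48 K.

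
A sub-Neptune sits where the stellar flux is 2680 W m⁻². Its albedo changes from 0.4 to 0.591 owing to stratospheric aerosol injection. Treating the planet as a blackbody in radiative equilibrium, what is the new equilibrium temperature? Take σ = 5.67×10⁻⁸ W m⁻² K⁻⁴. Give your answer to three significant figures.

T₂ = [S(1−α₂)/(4σ)]^(1/4) = [2680·0.409/(4σ)]^(1/4) = 263.7 K.

264 K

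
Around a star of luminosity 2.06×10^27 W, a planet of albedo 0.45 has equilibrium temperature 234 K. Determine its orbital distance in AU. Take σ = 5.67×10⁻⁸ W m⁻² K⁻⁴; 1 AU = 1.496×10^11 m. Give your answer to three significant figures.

2.43 AU

Energy balance gives S = 4σT⁴/(1−α) = 1236 W m⁻².
S = L/(4πd²) → d = √(L/4πS) = √(2.06×10^27/(4π·1236)) = 3.641×10^11 m = 2.434 AU.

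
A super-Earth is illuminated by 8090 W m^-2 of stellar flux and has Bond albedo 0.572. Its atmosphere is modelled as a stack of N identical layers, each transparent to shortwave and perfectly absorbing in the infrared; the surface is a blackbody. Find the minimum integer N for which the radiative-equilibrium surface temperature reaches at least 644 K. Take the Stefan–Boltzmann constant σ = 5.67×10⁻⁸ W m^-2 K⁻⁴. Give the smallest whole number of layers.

Top-of-atmosphere balance: σT_e⁴ = S(1−α)/4 = 865.6 W m^-2 → T_e = 351.5 K.
T_s = (N+1)^(1/4)·T_e ≥ 644 K requires N+1 ≥ (T_s/T_e)⁴ = (644/351.5)⁴ = 11.267.
The minimum whole number is N = 11.

11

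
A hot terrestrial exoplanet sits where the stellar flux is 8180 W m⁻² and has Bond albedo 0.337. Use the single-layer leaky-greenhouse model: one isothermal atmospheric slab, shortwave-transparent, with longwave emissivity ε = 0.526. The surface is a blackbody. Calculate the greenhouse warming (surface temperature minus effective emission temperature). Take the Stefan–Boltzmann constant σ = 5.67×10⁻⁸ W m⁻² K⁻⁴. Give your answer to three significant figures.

The planet radiates to space at T_e = [S(1−α)/(4σ)]^(1/4) = 393.2 K.
The surface balance (absorbed SW + ε·downward IR = σT_s⁴) with T_a⁴ = T_s⁴/2 reduces to T_s = T_e·[2/(2−ε)]^¼ = 424.4 K.
T_s − T_e = 424.4 − 393.2 = 31.17 K.

31.2 kelvin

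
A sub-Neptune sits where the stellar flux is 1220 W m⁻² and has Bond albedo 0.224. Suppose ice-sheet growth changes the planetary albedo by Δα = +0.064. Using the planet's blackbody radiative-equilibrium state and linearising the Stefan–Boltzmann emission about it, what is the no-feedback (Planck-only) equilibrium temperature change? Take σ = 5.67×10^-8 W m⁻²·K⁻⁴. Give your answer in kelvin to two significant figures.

Reference equilibrium: T_e = [S(1−α)/(4σ)]^(1/4) = 254.2 K.
TOA radiative forcing: ΔF = −S·Δα/4 = −1220·(+0.064)/4 = -19.52 W m⁻².
The Planck feedback parameter is 4σT_e³ = 3.725 W m⁻²/K.
ΔT₀ = ΔF/λ_P = -19.52/3.725 = -5.24 K.

-5.2 K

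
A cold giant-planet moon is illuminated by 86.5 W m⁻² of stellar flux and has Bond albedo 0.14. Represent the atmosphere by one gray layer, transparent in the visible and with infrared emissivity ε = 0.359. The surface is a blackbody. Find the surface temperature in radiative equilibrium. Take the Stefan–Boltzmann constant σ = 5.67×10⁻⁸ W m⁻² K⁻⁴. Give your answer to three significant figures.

141 K

At the top of the atmosphere, σT_e⁴ = S(1−α)/4 = 18.60 W m⁻², giving T_e = 134.6 K.
Surface balance with a leaky layer gives σT_s⁴ = σT_e⁴·2/(2−ε), so T_s = T_e·[2/(2−0.359)]^(1/4) = 141.4 K.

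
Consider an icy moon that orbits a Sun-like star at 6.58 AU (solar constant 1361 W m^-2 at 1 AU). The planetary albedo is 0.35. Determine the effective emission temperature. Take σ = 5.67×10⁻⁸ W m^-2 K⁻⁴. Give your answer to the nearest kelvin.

97 K

Irradiance scales as 1/d², so S = 1361 W m^-2 × (1/6.58)² = 31.43 W m^-2.
Averaging over the sphere, the absorbed flux is S(1−α)/4 = 5.108 W m^-2.
Balancing against σT⁴: T = (5.108/5.67×10⁻⁸)^(1/4) = 97.42 K.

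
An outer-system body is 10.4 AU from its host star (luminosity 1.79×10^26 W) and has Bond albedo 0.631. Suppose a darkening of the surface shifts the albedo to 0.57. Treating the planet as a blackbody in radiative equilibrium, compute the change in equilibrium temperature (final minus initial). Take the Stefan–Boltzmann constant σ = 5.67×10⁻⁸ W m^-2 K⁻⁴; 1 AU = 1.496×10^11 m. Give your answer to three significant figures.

2.17 kelvin

d = 10.4 × 1.496×10^11 m = 1.556×10^12 m.
Flux at the orbit: S = L/(4πd²) = 1.79×10^26/(4π·(1.56×10^12)²) = 5.885 W m^-2.
Initial: T₁ = [S(1−0.631)/(4σ)]^(1/4) = 55.63 K.
After:  T₂ = [5.885·0.43/(4σ)]^(1/4) = 57.79 K.
ΔT = T₂ − T₁ = 2.169 K.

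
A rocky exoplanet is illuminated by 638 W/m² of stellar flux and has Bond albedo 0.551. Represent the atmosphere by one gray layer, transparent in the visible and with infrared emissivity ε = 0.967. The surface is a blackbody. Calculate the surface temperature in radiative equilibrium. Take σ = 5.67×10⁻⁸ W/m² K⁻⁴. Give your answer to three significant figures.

Effective emission temperature (TOA balance): σT_e⁴ = S(1−α)/4 = 71.62 W/m² → T_e = 188.5 K.
For a single slab of emissivity ε, T_s⁴ = 2T_e⁴/(2−ε); thus T_s = 188.5·(1.936)^(1/4) = 222.4 K.

222 kelvin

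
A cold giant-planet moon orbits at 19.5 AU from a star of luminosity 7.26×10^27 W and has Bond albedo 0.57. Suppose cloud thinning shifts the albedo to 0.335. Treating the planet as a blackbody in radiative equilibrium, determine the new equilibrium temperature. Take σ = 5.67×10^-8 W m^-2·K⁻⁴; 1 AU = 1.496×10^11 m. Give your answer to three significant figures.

Orbital distance: d = 19.5 AU = 2.917×10^12 m.
Spreading L over a sphere of radius d: S = 7.26×10^27/(4π·2.92×10^12²) = 67.89 W m^-2.
With the new albedo, S(1−α₂)/4 = 11.29 W m^-2, so T₂ = 118.8 K.

119 K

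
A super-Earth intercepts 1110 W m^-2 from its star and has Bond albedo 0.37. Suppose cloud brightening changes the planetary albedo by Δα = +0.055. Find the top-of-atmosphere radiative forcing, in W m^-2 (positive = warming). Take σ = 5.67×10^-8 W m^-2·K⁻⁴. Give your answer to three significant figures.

-15.3 W m^-2

The change in absorbed flux is Δ[S(1−α)/4] = −SΔα/4 = -15.26 W m^-2.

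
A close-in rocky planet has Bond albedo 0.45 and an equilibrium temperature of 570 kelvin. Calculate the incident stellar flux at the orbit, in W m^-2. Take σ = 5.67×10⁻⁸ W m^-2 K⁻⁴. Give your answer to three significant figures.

Invert the energy balance for S: S = 4σT⁴/(1−α).
σT⁴ = 5.67×10⁻⁸·(570)⁴ = 5985 W m^-2.
So S = 4×5985/(1−0.45) = 43530 W m^-2.

43500 W m^-2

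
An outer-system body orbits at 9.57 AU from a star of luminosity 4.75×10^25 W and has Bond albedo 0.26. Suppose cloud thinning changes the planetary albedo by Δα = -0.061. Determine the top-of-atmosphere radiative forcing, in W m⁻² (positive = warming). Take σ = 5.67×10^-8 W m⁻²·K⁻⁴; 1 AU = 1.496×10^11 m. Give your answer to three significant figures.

d = 9.57 × 1.496×10^11 m = 1.432×10^12 m.
Flux at the orbit: S = L/(4πd²) = 4.75×10^25/(4π·(1.43×10^12)²) = 1.844 W m⁻².
TOA radiative forcing: ΔF = −S·Δα/4 = −1.844·(-0.061)/4 = 0.02812 W m⁻².

0.0281 W m⁻²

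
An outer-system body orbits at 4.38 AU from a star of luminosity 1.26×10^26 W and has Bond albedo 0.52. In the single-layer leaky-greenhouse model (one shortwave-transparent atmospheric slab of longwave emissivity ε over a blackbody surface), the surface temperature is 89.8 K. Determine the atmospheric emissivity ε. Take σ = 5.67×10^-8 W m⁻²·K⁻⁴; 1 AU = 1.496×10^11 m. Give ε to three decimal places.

0.480

d = 4.38 × 1.496×10^11 m = 6.552×10^11 m.
S = L/(4πd²) = 23.35 W m⁻².
TOA balance gives T_e = 83.85 K.
T_s⁴ = T_e⁴·2/(2−ε) → ε = 2 − 2(T_e/T_s)⁴ = 2 − 2·(83.85/89.8)⁴ = 0.4799.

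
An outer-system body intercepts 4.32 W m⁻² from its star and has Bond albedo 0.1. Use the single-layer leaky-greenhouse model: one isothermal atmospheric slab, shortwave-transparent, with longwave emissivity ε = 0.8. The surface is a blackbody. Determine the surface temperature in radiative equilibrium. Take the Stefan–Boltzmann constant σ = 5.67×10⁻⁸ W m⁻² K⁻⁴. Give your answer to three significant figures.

The planet radiates to space at T_e = [S(1−α)/(4σ)]^(1/4) = 64.35 K.
For a single slab of emissivity ε, T_s⁴ = 2T_e⁴/(2−ε); thus T_s = 64.35·(1.667)^(1/4) = 73.11 K.

73.1 kelvin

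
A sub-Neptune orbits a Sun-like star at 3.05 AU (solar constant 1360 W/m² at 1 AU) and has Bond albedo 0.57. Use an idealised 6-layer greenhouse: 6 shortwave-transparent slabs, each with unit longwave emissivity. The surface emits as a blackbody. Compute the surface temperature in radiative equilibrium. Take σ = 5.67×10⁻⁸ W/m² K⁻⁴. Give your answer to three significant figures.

Irradiance scales as 1/d², so S = 1360 W/m² × (1/3.05)² = 146.2 W/m².
OLR = S(1−α)/4 = 15.72 W/m²; the top layer radiates at T_e = 129.0 K.
With N = 6 opaque layers, T_s = (N+1)^(1/4)·T_e = 7^(1/4)·129.0 = 209.9 K.

210 kelvin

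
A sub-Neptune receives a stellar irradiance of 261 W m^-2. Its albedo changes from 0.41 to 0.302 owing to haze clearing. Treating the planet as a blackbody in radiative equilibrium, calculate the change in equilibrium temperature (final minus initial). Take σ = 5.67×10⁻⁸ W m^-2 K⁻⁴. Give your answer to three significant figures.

6.93 K

Initial: T₁ = [S(1−0.41)/(4σ)]^(1/4) = 161.4 K.
Final:   T₂ = [S(1−0.302)/(4σ)]^(1/4) = 168.4 K.
Change: 168.4 − 161.4 = 6.928 K.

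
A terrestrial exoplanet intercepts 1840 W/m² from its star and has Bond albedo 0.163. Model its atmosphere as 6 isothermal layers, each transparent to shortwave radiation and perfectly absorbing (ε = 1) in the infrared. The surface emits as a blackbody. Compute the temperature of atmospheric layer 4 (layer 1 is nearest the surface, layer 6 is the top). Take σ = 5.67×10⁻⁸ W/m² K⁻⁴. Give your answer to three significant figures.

Top-of-atmosphere balance: σT_e⁴ = S(1−α)/4 = 385.0 W/m² → T_e = 287.1 K.
Each opaque layer satisfies 2T_j⁴ = T_{j−1}⁴ + T_{j+1}⁴, giving T_k⁴ = (N+1−k)T_e⁴.
T_4 = (3)^(1/4)·287.1 = 377.8 K.

378 K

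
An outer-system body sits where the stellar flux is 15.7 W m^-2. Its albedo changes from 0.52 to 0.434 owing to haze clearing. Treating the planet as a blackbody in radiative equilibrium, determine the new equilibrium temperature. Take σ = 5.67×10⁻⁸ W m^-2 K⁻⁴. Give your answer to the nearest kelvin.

79 kelvin

T₂ = [S(1−α₂)/(4σ)]^(1/4) = [15.70·0.566/(4σ)]^(1/4) = 79.12 K.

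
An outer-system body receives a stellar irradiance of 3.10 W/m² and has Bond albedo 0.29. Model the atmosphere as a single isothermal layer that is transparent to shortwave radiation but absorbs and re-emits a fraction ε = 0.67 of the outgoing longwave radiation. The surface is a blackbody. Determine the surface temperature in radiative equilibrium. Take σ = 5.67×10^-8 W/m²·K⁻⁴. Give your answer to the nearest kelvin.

The planet radiates to space at T_e = [S(1−α)/(4σ)]^(1/4) = 55.81 K.
For a single slab of emissivity ε, T_s⁴ = 2T_e⁴/(2−ε); thus T_s = 55.81·(1.504)^(1/4) = 61.81 K.

62 kelvin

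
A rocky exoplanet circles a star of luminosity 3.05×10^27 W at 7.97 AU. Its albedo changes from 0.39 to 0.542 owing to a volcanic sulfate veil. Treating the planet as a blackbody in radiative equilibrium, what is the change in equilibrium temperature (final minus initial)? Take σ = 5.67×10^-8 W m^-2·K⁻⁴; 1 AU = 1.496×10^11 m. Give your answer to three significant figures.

-10.1 K

Orbital distance: d = 7.97 AU = 1.192×10^12 m.
Flux at the orbit: S = L/(4πd²) = 3.05×10^27/(4π·(1.19×10^12)²) = 170.7 W m^-2.
Before: T₁ = [170.7·0.61/(4σ)]^(1/4) = 146.4 K.
Final:   T₂ = [S(1−0.542)/(4σ)]^(1/4) = 136.3 K.
ΔT = T₂ − T₁ = -10.12 K.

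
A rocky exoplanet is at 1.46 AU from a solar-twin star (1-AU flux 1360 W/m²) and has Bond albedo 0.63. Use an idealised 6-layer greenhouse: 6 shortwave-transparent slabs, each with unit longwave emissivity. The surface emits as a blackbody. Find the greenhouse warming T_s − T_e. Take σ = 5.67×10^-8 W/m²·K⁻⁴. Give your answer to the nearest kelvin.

Flux at the orbit: S = 1360/(1.46)² = 638.0 W/m².
Top-of-atmosphere balance: σT_e⁴ = S(1−α)/4 = 59.02 W/m² → T_e = 179.6 K.
Surface: T_s = (7)^¼·T_e = 292.2 K.
So the greenhouse effect raises the surface by 292.2 − 179.6 = 112.5 K.

113 K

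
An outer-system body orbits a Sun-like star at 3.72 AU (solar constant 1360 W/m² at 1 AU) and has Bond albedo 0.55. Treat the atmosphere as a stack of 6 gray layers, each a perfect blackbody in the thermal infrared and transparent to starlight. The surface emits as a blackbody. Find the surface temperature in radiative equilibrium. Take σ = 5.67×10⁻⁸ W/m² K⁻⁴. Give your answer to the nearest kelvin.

192 K

Flux at the orbit: S = 1360/(3.72)² = 98.28 W/m².
The effective emission temperature is T_e = [S(1−α)/(4σ)]^¼ = 118.2 K.
With N = 6 opaque layers, T_s = (N+1)^(1/4)·T_e = 7^(1/4)·118.2 = 192.2 K.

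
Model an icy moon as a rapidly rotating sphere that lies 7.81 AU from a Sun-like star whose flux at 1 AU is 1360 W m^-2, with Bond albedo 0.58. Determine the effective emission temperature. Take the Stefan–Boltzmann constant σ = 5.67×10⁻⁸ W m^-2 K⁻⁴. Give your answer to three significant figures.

80.2 K

Flux at the orbit: S = 1360/(7.81)² = 22.30 W m^-2.
Averaging over the sphere, the absorbed flux is S(1−α)/4 = 2.341 W m^-2.
In equilibrium σT⁴ equals this, so T = 80.16 K.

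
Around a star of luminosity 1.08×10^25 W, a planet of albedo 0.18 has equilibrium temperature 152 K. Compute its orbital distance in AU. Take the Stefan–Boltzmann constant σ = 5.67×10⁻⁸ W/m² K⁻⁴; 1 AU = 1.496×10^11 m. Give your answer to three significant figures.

Energy balance gives S = 4σT⁴/(1−α) = 147.6 W/m².
S = L/(4πd²) → d = √(L/4πS) = √(1.08×10^25/(4π·147.6)) = 7.630×10^10 m = 0.5100 AU.

0.510 AU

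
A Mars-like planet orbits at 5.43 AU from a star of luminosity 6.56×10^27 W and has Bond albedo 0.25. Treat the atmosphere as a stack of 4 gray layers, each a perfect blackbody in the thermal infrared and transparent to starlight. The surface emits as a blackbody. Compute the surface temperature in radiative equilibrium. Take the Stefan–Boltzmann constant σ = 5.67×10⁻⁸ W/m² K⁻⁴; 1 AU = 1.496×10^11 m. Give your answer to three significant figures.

338 K

Orbital distance: d = 5.43 AU = 8.123×10^11 m.
Spreading L over a sphere of radius d: S = 6.56×10^27/(4π·8.12×10^11²) = 791.1 W/m².
OLR = S(1−α)/4 = 148.3 W/m²; the top layer radiates at T_e = 226.2 K.
For an N-layer opaque stack, T_s⁴ = (N+1)T_e⁴, hence T_s = (5)^(1/4)×226.2 K = 338.2 K.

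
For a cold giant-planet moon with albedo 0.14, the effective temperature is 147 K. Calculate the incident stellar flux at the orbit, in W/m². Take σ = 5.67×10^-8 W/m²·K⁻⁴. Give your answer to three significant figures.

From S(1−α)/4 = σT⁴: S = 4σT⁴/(1−α).
The emitted flux is σT⁴ = 26.48 W/m².
So S = 4×26.48/(1−0.14) = 123.1 W/m².

123 W/m²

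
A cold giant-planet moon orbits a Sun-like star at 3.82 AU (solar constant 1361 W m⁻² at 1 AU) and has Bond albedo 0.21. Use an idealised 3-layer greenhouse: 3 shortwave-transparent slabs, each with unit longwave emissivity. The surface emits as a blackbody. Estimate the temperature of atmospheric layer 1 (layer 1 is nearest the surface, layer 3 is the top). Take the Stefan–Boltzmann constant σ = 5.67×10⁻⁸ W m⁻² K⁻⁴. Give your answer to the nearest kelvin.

177 K

Irradiance scales as 1/d², so S = 1361 W m⁻² × (1/3.82)² = 93.27 W m⁻².
Top-of-atmosphere balance: σT_e⁴ = S(1−α)/4 = 18.42 W m⁻² → T_e = 134.3 K.
The net upward flux σT_e⁴ is constant between every pair of levels, so T_k⁴ = (N+1−k)T_e⁴.
With k = 1: T_1 = (3+1−1)^¼·134.3 K = 176.7 K.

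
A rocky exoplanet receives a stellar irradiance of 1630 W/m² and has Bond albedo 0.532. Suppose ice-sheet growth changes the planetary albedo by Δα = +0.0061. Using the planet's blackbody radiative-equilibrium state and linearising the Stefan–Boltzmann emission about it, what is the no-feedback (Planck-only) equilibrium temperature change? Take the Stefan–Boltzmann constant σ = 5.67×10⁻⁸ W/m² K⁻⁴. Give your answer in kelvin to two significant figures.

-0.78 K

Reference equilibrium: T_e = [S(1−α)/(4σ)]^(1/4) = 240.8 K.
TOA radiative forcing: ΔF = −S·Δα/4 = −1630·(+0.0061)/4 = -2.486 W/m².
Planck response: λ_P = 4σT_e³ = 4·5.67×10⁻⁸·(240.8)³ = 3.168 W/m²/K.
Hence the no-feedback warming is ΔF/(4σT_e³) = -0.785 K.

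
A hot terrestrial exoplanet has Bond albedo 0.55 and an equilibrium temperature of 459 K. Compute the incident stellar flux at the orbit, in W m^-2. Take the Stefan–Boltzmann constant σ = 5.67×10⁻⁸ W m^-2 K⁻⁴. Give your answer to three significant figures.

From S(1−α)/4 = σT⁴: S = 4σT⁴/(1−α).
σT⁴ = 5.67×10⁻⁸·(459)⁴ = 2517 W m^-2.
So S = 4×2517/(1−0.55) = 22370 W m^-2.

22400 W m^-2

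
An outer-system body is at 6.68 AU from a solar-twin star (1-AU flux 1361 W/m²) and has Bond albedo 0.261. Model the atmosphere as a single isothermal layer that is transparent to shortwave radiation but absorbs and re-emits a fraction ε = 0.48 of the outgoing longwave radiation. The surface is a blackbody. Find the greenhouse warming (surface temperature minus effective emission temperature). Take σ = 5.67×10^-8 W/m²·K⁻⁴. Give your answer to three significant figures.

By the inverse-square law, S = 1361/6.68² = 30.50 W/m².
The planet radiates to space at T_e = [S(1−α)/(4σ)]^(1/4) = 99.85 K.
Surface balance with a leaky layer gives σT_s⁴ = σT_e⁴·2/(2−ε), so T_s = T_e·[2/(2−0.48)]^(1/4) = 106.9 K.
T_s − T_e = 106.9 − 99.85 = 7.091 K.

7.09 K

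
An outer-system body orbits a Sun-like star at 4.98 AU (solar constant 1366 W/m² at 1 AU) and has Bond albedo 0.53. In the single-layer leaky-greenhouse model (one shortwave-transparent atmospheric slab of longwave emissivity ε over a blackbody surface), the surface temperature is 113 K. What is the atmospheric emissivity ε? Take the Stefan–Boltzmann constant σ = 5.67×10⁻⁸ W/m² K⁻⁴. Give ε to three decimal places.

Flux at the orbit: S = 1366/(4.98)² = 55.08 W/m².
First, T_e = [55.08·(1−0.53)/(4σ)]^(1/4) = 103.4 K.
Inverting T_s⁴ = 2T_e⁴/(2−ε): (T_e/T_s)⁴ = 0.7001, so ε = 2(1 − 0.7001) = 0.5999.

0.600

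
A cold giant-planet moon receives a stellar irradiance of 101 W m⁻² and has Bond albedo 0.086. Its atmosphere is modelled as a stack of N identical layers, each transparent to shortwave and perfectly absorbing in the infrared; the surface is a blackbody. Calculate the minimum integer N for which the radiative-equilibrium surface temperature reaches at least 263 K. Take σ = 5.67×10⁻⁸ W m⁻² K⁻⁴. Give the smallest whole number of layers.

The effective emission temperature is T_e = [S(1−α)/(4σ)]^¼ = 142.0 K.
T_s = (N+1)^(1/4)·T_e ≥ 263 K requires N+1 ≥ (T_s/T_e)⁴ = (263/142.0)⁴ = 11.754.
Rounding up, N = 11.

11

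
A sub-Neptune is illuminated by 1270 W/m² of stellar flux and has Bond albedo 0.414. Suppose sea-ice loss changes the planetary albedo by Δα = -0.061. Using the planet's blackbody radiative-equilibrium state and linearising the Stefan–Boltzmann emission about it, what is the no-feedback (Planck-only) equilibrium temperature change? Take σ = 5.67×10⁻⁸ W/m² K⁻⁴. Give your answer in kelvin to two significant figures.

6.2 K

Unperturbed T_e = [1270·(1−0.414)/(4σ)]^¼ = 239.3 K.
The change in absorbed flux is Δ[S(1−α)/4] = −SΔα/4 = 19.37 W/m².
The Planck feedback parameter is 4σT_e³ = 3.109 W/m²/K.
ΔT₀ = ΔF/λ_P = 19.37/3.109 = 6.23 K.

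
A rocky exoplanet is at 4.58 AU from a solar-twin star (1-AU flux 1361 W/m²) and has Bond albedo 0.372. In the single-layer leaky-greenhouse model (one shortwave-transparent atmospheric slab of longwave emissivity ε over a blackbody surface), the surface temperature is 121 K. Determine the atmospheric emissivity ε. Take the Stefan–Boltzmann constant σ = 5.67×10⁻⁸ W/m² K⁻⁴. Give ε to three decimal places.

0.324

By the inverse-square law, S = 1361/4.58² = 64.88 W/m².
Effective temperature: T_e = [S(1−α)/(4σ)]^(1/4) = 115.8 K.
Since (2−ε)/2 = (T_e/T_s)⁴ = 0.8381, ε = 0.3238.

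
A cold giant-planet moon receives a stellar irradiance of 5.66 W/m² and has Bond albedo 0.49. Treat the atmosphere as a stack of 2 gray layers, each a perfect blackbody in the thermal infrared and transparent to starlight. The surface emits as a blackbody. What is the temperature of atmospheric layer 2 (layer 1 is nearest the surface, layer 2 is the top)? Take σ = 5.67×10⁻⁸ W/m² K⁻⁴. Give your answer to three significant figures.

OLR = S(1−α)/4 = 0.7217 W/m²; the top layer radiates at T_e = 59.73 K.
Each opaque layer satisfies 2T_j⁴ = T_{j−1}⁴ + T_{j+1}⁴, giving T_k⁴ = (N+1−k)T_e⁴.
T_2 = (1)^(1/4)·59.73 = 59.73 K.

59.7 kelvin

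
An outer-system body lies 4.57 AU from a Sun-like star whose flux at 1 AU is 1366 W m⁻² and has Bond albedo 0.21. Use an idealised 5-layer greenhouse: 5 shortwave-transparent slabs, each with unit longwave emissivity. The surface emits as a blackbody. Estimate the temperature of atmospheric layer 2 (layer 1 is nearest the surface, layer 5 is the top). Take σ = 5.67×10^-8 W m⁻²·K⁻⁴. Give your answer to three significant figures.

Flux at the orbit: S = 1366/(4.57)² = 65.41 W m⁻².
OLR = S(1−α)/4 = 12.92 W m⁻²; the top layer radiates at T_e = 122.9 K.
Each opaque layer satisfies 2T_j⁴ = T_{j−1}⁴ + T_{j+1}⁴, giving T_k⁴ = (N+1−k)T_e⁴.
T_2 = (4)^(1/4)·122.9 = 173.7 K.

174 K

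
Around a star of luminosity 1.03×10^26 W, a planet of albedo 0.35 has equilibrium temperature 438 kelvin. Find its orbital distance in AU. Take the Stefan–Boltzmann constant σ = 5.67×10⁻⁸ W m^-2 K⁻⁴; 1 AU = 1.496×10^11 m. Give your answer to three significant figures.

0.169 AU

Energy balance gives S = 4σT⁴/(1−α) = 12840 W m^-2.
S = L/(4πd²) → d = √(L/4πS) = √(1.03×10^26/(4π·12840)) = 2.526×10^10 m = 0.1689 AU.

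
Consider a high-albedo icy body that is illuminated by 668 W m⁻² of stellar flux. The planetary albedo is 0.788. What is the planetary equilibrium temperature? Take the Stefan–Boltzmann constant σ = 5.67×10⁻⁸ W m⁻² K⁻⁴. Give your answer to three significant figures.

Absorbed flux (global mean): S(1−α)/4 = 668.0·0.212/4 = 35.40 W m⁻².
Set σT⁴ = 35.40 → T = (35.40/σ)^(1/4) = 158.1 K.

158 K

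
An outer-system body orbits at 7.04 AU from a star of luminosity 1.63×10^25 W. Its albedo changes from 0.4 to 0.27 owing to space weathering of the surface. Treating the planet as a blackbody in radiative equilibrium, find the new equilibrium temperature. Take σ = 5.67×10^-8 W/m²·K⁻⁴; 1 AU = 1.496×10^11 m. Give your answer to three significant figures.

Orbital distance: d = 7.04 AU = 1.053×10^12 m.
Spreading L over a sphere of radius d: S = 1.63×10^25/(4π·1.05×10^12²) = 1.169 W/m².
New equilibrium: T₂ = [(1−0.27)·1.169/(4σ)]^(1/4) = 44.05 K.

44.0 K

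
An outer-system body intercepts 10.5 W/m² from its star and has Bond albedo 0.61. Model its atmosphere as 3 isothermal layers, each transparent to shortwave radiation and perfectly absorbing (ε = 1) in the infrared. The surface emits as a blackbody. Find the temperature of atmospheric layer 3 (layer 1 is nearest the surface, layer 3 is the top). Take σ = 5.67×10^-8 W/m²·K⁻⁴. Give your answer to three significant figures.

Top-of-atmosphere balance: σT_e⁴ = S(1−α)/4 = 1.024 W/m² → T_e = 65.19 K.
In the N-layer model, layer k (counted from the surface) has T_k = (N+1−k)^(1/4)·T_e.
With k = 3: T_3 = (3+1−3)^¼·65.19 K = 65.19 K.

65.2 K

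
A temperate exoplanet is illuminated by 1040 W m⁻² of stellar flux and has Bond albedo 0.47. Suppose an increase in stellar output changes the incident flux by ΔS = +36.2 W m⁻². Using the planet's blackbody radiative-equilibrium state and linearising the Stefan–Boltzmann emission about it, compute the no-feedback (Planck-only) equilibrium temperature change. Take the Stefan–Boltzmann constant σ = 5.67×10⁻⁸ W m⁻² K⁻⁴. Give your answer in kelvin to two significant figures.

1.9 K

Unperturbed T_e = [1040·(1−0.47)/(4σ)]^¼ = 222.0 K.
Only a fraction (1−α) is absorbed and it's spread over 4πR², so ΔF = (1−α)ΔS/4 = 4.797 W m⁻².
Planck response: λ_P = 4σT_e³ = 4·5.67×10⁻⁸·(222.0)³ = 2.483 W m⁻²/K.
So ΔT₀ = 4.797/2.483 = 1.93 K.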